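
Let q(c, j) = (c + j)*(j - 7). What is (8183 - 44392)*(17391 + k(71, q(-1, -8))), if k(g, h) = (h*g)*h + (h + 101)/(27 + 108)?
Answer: -6410247497014/135 ≈ -4.7483e+10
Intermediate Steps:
q(c, j) = (-7 + j)*(c + j) (q(c, j) = (c + j)*(-7 + j) = (-7 + j)*(c + j))
k(g, h) = 101/135 + h/135 + g*h² (k(g, h) = (g*h)*h + (101 + h)/135 = g*h² + (101 + h)*(1/135) = g*h² + (101/135 + h/135) = 101/135 + h/135 + g*h²)
(8183 - 44392)*(17391 + k(71, q(-1, -8))) = (8183 - 44392)*(17391 + (101/135 + ((-8)² - 7*(-1) - 7*(-8) - 1*(-8))/135 + 71*((-8)² - 7*(-1) - 7*(-8) - 1*(-8))²)) = -36209*(17391 + (101/135 + (64 + 7 + 56 + 8)/135 + 71*(64 + 7 + 56 + 8)²)) = -36209*(17391 + (101/135 + (1/135)*135 + 71*135²)) = -36209*(17391 + (101/135 + 1 + 71*18225)) = -36209*(17391 + (101/135 + 1 + 1293975)) = -36209*(17391 + 174686861/135) = -36209*177034646/135 = -6410247497014/135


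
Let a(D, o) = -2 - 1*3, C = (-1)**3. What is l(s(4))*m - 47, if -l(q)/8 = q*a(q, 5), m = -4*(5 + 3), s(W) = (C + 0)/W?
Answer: 273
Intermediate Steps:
C = -1
s(W) = -1/W (s(W) = (-1 + 0)/W = -1/W)
a(D, o) = -5 (a(D, o) = -2 - 3 = -5)
m = -32 (m = -4*8 = -32)
l(q) = 40*q (l(q) = -8*q*(-5) = -(-40)*q = 40*q)
l(s(4))*m - 47 = (40*(-1/4))*(-32) - 47 = -10*(-32) - 47 = 320 - 47 = 273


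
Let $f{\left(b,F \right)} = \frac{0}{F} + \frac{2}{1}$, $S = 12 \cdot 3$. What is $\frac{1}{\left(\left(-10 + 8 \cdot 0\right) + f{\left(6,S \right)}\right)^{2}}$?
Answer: $\frac{1}{64} \approx 0.015625$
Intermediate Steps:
$S = 36$
$f{\left(b,F \right)} = 2$ ($f{\left(b,F \right)} = 0 + 2 \cdot 1 = 0 + 2 = 2$)
$\frac{1}{\left(\left(-10 + 8 \cdot 0\right) + f{\left(6,S \right)}\right)^{2}} = \frac{1}{\left(\left(-10 + 8 \cdot 0\right) + 2\right)^{2}} = \frac{1}{\left(\left(-10 + 0\right) + 2\right)^{2}} = \frac{1}{\left(-10 + 2\right)^{2}} = \frac{1}{\left(-8\right)^{2}} = \frac{1}{64}$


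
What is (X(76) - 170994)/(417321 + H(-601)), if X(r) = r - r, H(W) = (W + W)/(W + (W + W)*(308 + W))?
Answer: -100031490/244132783 ≈ -0.40974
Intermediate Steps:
H(W) = 2*W/(W + 2*W*(308 + W)) (H(W) = (2*W)/(W + (2*W)*(308 + W)) = (2*W)/(W + 2*W*(308 + W)) = 2*W/(W + 2*W*(308 + W)))
X(r) = 0
(X(76) - 170994)/(417321 + H(-601)) = (0 - 170994)/(417321 + 2/(617 + 2*(-601))) = -170994/(417321 + 2/(617 - 1202)) = -170994/(417321 + 2/(-585)) = -170994/(417321 + 2*(-1/585)) = -170994/(417321 - 2/585) = -170994/244132783/585 = -170994*585/244132783 = -100031490/244132783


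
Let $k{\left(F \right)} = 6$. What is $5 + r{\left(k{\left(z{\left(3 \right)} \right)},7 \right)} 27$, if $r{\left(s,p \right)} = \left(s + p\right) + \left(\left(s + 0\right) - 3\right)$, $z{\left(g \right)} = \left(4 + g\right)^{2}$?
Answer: $437$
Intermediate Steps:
$r{\left(s,p \right)} = -3 + p + 2 s$ ($r{\left(s,p \right)} = \left(p + s\right) + \left(s - 3\right) = \left(p + s\right) + \left(-3 + s\right) = -3 + p + 2 s$)
$5 + r{\left(k{\left(z{\left(3 \right)} \right)},7 \right)} 27 = 5 + \left(-3 + 7 + 2 \cdot 6\right) 27 = 5 + \left(-3 + 7 + 12\right) 27 = 5 + 16 \cdot 27 = 5 + 432 = 437$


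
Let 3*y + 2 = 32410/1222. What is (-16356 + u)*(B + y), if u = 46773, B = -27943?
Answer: -519162790504/611 ≈ -8.4969e+8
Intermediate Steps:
y = 14983/1833 (y = -⅔ + (32410/1222)/3 = -⅔ + (32410*(1/1222))/3 = -⅔ + (⅓)*(16205/611) = -⅔ + 16205/1833 = 14983/1833 ≈ 8.1740)
(-16356 + u)*(B + y) = (-16356 + 46773)*(-27943 + 14983/1833) = 30417*(-51204536/1833) = -519162790504/611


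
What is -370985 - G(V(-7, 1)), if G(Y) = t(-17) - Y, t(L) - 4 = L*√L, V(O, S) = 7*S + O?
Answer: -370989 + 17*I*√17 ≈ -3.7099e+5 + 70.093*I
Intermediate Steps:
V(O, S) = O + 7*S
t(L) = 4 + L^(3/2) (t(L) = 4 + L*√L = 4 + L^(3/2))
G(Y) = 4 - Y - 17*I*√17 (G(Y) = (4 + (-17)^(3/2)) - Y = (4 - 17*I*√17) - Y = 4 - Y - 17*I*√17)
-370985 - G(V(-7, 1)) = -370985 - (4 - (-7 + 7*1) - 17*I*√17) = -370985 - (4 - (-7 + 7) - 17*I*√17) = -370985 - (4 - 1*0 - 17*I*√17) = -370985 - (4 + 0 - 17*I*√17) = -370985 - (4 - 17*I*√17) = -370985 + (-4 + 17*I*√17) = -370989 + 17*I*√17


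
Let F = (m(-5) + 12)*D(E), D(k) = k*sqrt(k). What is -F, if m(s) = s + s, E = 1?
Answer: -2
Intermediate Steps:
D(k) = k**(3/2)
m(s) = 2*s
F = 2 (F = (2*(-5) + 12)*1**(3/2) = (-10 + 12)*1 = 2*1 = 2)
-F = -1*2 = -2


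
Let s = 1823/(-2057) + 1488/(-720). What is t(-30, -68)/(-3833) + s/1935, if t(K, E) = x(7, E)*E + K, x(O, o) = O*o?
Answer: -1931070927946/228847061025 ≈ -8.4383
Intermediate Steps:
t(K, E) = K + 7*E² (t(K, E) = (7*E)*E + K = 7*E² + K = K + 7*E²)
s = -91112/30855 (s = 1823*(-1/2057) + 1488*(-1/720) = -1823/2057 - 31/15 = -91112/30855 ≈ -2.9529)
t(-30, -68)/(-3833) + s/1935 = (-30 + 7*(-68)²)/(-3833) - 91112/30855/1935 = (-30 + 7*4624)*(-1/3833) - 91112/30855*1/1935 = (-30 + 32368)*(-1/3833) - 91112/59704425 = 32338*(-1/3833) - 91112/59704425 = -32338/3833 - 91112/59704425 = -1931070927946/228847061025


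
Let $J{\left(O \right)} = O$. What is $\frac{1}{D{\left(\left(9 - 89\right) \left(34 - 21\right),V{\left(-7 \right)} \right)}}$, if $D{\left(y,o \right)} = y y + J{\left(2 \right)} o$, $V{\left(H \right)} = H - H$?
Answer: $\frac{1}{1081600} \approx 9.2456 \cdot 10^{-7}$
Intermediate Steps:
$V{\left(H \right)} = 0$
$D{\left(y,o \right)} = y^{2} + 2 o$ ($D{\left(y,o \right)} = y y + 2 o = y^{2} + 2 o$)
$\frac{1}{D{\left(\left(9 - 89\right) \left(34 - 21\right),V{\left(-7 \right)} \right)}} = \frac{1}{\left(\left(9 - 89\right) \left(34 - 21\right)\right)^{2} + 2 \cdot 0} = \frac{1}{\left(\left(-80\right) 13\right)^{2} + 0} = \frac{1}{\left(-1040\right)^{2} + 0} = \frac{1}{1081600 + 0} = \frac{1}{1081600}$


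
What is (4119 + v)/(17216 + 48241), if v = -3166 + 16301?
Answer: 17254/65457 ≈ 0.26359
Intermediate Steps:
v = 13135
(4119 + v)/(17216 + 48241) = (4119 + 13135)/(17216 + 48241) = 17254/65457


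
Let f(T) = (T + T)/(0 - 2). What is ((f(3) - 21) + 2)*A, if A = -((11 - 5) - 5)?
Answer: 22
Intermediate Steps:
f(T) = -T (f(T) = (2*T)/(-2) = (2*T)*(-½) = -T)
A = -1 (A = -(6 - 5) = -1*1 = -1)
((f(3) - 21) + 2)*A = ((-1*3 - 21) + 2)*(-1) = ((-3 - 21) + 2)*(-1) = (-24 + 2)*(-1) = -22*(-1) = 22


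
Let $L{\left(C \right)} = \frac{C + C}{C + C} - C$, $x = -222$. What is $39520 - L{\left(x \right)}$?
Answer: $39297$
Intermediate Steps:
$L{\left(C \right)} = 1 - C$ ($L{\left(C \right)} = \frac{2 C}{2 C} - C = 2 C \frac{1}{2 C} - C = 1 - C$)
$39520 - L{\left(x \right)} = 39520 - \left(1 - -222\right) = 39520 - \left(1 + 222\right) = 39520 - 223 = 39297$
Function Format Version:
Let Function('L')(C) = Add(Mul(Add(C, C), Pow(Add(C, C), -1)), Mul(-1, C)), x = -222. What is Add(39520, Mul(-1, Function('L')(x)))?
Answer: 39297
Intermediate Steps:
Function('L')(C) = Add(1, Mul(-1, C)) (Function('L')(C) = Add(Mul(Mul(2, C), Pow(Mul(2, C), -1)), Mul(-1, C)) = Add(Mul(Mul(2, C), Mul(Rational(1, 2), Pow(C, -1))), Mul(-1, C)) = Add(1, Mul(-1, C)))
Add(39520, Mul(-1, Function('L')(x))) = Add(39520, Mul(-1, Add(1, Mul(-1, -222)))) = Add(39520, Mul(-1, Add(1, 222))) = Add(39520, Mul(-1, 223)) = Add(39520, -223) = 39297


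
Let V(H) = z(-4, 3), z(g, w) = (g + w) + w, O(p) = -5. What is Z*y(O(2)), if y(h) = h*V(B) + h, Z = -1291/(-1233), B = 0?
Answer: -6455/411 ≈ -15.706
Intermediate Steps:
Z = 1291/1233 (Z = -1291*(-1/1233) = 1291/1233 ≈ 1.0470)
z(g, w) = g + 2*w
V(H) = 2 (V(H) = -4 + 2*3 = -4 + 6 = 2)
y(h) = 3*h (y(h) = h*2 + h = 2*h + h = 3*h)
Z*y(O(2)) = 1291*(3*(-5))/1233 = (1291/1233)*(-15) = -6455/411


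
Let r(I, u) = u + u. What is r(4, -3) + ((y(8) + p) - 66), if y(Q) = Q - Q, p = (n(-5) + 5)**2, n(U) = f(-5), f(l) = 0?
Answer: -47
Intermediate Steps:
n(U) = 0
r(I, u) = 2*u
p = 25 (p = (0 + 5)**2 = 5**2 = 25)
y(Q) = 0
r(4, -3) + ((y(8) + p) - 66) = 2*(-3) + ((0 + 25) - 66) = -6 + (25 - 66) = -6 - 41 = -47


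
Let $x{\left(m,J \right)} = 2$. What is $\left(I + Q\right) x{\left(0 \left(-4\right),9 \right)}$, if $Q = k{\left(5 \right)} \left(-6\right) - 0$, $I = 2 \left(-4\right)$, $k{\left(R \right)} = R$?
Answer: $-76$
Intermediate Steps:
$I = -8$
$Q = -30$ ($Q = 5 \left(-6\right) - 0 = -30 + \left(-5 + 5\right) = -30 + 0 = -30$)
$\left(I + Q\right) x{\left(0 \left(-4\right),9 \right)} = \left(-8 - 30\right) 2 = \left(-38\right) 2 = -76$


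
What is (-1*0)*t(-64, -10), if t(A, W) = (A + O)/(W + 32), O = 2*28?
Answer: 0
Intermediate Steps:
O = 56
t(A, W) = (56 + A)/(32 + W) (t(A, W) = (A + 56)/(W + 32) = (56 + A)/(32 + W))
(-1*0)*t(-64, -10) = (-1*0)*((56 - 64)/(32 - 10)) = 0*(-8/22) = 0*((1/22)*(-8)) = 0*(-4/11) = 0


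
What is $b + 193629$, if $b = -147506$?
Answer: $46123$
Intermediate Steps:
$b + 193629 = -147506 + 193629 = 46123$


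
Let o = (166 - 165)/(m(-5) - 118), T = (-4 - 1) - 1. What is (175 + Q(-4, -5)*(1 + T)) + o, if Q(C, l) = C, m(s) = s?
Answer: 23984/123 ≈ 194.99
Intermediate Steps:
T = -6 (T = -5 - 1 = -6)
o = -1/123 (o = (166 - 165)/(-5 - 118) = 1/(-123) = 1*(-1/123) = -1/123 ≈ -0.0081301)
(175 + Q(-4, -5)*(1 + T)) + o = (175 - 4*(1 - 6)) - 1/123 = (175 - 4*(-5)) - 1/123 = (175 + 20) - 1/123 = 195 - 1/123 = 23984/123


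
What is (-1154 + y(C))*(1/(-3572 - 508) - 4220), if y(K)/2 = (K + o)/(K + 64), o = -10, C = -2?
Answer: 308074534693/63240 ≈ 4.8715e+6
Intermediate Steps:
y(K) = 2*(-10 + K)/(64 + K) (y(K) = 2*((K - 10)/(K + 64)) = 2*((-10 + K)/(64 + K)) = 2*(-10 + K)/(64 + K))
(-1154 + y(C))*(1/(-3572 - 508) - 4220) = (-1154 + 2*(-10 - 2)/(64 - 2))*(1/(-3572 - 508) - 4220) = (-1154 + 2*(-12)/62)*(1/(-4080) - 4220) = (-1154 + 2*(1/62)*(-12))*(-1/4080 - 4220) = (-1154 - 12/31)*(-17217601/4080) = -35786/31*(-17217601/4080) = 308074534693/63240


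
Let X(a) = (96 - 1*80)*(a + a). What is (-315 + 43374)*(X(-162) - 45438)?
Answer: -2179732698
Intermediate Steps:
X(a) = 32*a (X(a) = (96 - 80)*(2*a) = 16*(2*a) = 32*a)
(-315 + 43374)*(X(-162) - 45438) = (-315 + 43374)*(32*(-162) - 45438) = 43059*(-5184 - 45438) = 43059*(-50622) = -2179732698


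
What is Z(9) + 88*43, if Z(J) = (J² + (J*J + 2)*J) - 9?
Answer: 4603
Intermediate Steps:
Z(J) = -9 + J² + J*(2 + J²) (Z(J) = (J² + (J² + 2)*J) - 9 = (J² + (2 + J²)*J) - 9 = (J² + J*(2 + J²)) - 9 = -9 + J² + J*(2 + J²))
Z(9) + 88*43 = (-9 + 9² + 9³ + 2*9) + 88*43 = (-9 + 81 + 729 + 18) + 3784 = 819 + 3784 = 4603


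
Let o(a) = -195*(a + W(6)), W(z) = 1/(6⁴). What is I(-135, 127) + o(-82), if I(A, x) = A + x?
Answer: 6904159/432 ≈ 15982.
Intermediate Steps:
W(z) = 1/1296
o(a) = -65/432 - 195*a (o(a) = -195*(a + 1/1296) = -195*(1/1296 + a) = -65/432 - 195*a)
I(-135, 127) + o(-82) = (-135 + 127) + (-65/432 - 195*(-82)) = -8 + (-65/432 + 15990) = -8 + 6907615/432 = 6904159/432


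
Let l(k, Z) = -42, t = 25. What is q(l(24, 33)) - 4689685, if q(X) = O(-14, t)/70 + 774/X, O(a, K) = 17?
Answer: -328279223/70 ≈ -4.6897e+6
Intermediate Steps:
q(X) = 17/70 + 774/X
q(l(24, 33)) - 4689685 = (17/70 + 774/(-42)) - 4689685 = (17/70 + 774*(-1/42)) - 4689685 = (17/70 - 129/7) - 4689685 = -1273/70 - 4689685 = -328279223/70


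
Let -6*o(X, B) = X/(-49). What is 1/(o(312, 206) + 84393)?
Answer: 49/4135309 ≈ 1.1849e-5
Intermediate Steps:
o(X, B) = X/294 (o(X, B) = -X/(6*(-49)) = -X*(-1)/(6*49) = -(-1)*X/294 = X/294)
1/(o(312, 206) + 84393) = 1/((1/294)*312 + 84393) = 1/(52/49 + 84393) = 1/(4135309/49) = 49/4135309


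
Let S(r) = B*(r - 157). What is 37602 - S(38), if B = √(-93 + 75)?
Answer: 37602 + 357*I*√2 ≈ 37602.0 + 504.87*I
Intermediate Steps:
B = 3*I*√2 (B = √(-18) = 3*I*√2 ≈ 4.2426*I)
S(r) = 3*I*√2*(-157 + r) (S(r) = (3*I*√2)*(r - 157) = (3*I*√2)*(-157 + r) = 3*I*√2*(-157 + r))
37602 - S(38) = 37602 - 3*I*√2*(-157 + 38) = 37602 - 3*I*√2*(-119) = 37602 - (-357)*I*√2 = 37602 + 357*I*√2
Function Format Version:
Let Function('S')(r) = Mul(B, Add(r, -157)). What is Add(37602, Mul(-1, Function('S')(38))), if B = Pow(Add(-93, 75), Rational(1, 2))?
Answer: Add(37602, Mul(357, I, Pow(2, Rational(1, 2)))) ≈ Add(37602., Mul(504.87, I))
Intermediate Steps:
B = Mul(3, I, Pow(2, Rational(1, 2))) (B = Pow(-18, Rational(1, 2)) = Mul(3, I, Pow(2, Rational(1, 2))) ≈ Mul(4.2426, I))
Function('S')(r) = Mul(3, I, Pow(2, Rational(1, 2)), Add(-157, r)) (Function('S')(r) = Mul(Mul(3, I, Pow(2, Rational(1, 2))), Add(r, -157)) = Mul(Mul(3, I, Pow(2, Rational(1, 2))), Add(-157, r)) = Mul(3, I, Pow(2, Rational(1, 2)), Add(-157, r)))
Add(37602, Mul(-1, Function('S')(38))) = Add(37602, Mul(-1, Mul(3, I, Pow(2, Rational(1, 2)), Add(-157, 38)))) = Add(37602, Mul(-1, Mul(3, I, Pow(2, Rational(1, 2)), -119))) = Add(37602, Mul(-1, Mul(-357, I, Pow(2, Rational(1, 2))))) = Add(37602, Mul(357, I, Pow(2, Rational(1, 2))))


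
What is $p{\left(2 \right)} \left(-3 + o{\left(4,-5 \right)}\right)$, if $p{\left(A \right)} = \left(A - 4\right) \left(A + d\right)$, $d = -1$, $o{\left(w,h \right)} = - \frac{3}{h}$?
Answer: $\frac{24}{5} \approx 4.8$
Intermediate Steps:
$p{\left(A \right)} = \left(-1 + A\right) \left(-4 + A\right)$ ($p{\left(A \right)} = \left(A - 4\right) \left(A - 1\right) = \left(-4 + A\right) \left(-1 + A\right) = \left(-1 + A\right) \left(-4 + A\right)$)
$p{\left(2 \right)} \left(-3 + o{\left(4,-5 \right)}\right) = \left(4 + 2^{2} - 10\right) \left(-3 - \frac{3}{-5}\right) = \left(4 + 4 - 10\right) \left(-3 - - \frac{3}{5}\right) = - 2 \left(-3 + \frac{3}{5}\right) = \left(-2\right) \left(- \frac{12}{5}\right) = \frac{24}{5}$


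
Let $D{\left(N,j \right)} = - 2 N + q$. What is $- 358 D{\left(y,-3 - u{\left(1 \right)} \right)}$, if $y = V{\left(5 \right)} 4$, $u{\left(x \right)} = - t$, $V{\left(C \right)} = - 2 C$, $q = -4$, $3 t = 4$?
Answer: $-27208$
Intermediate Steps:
$t = \frac{4}{3}$ ($t = \frac{1}{3} \cdot 4 = \frac{4}{3} \approx 1.3333$)
$u{\left(x \right)} = - \frac{4}{3}$ ($u{\left(x \right)} = \left(-1\right) \frac{4}{3} = - \frac{4}{3}$)
$y = -40$ ($y = \left(-2\right) 5 \cdot 4 = \left(-10\right) 4 = -40$)
$D{\left(N,j \right)} = -4 - 2 N$ ($D{\left(N,j \right)} = - 2 N - 4 = -4 - 2 N$)
$- 358 D{\left(y,-3 - u{\left(1 \right)} \right)} = - 358 \left(-4 - -80\right) = - 358 \left(-4 + 80\right) = \left(-358\right) 76 = -27208$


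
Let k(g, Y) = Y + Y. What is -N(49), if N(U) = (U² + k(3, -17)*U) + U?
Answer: -784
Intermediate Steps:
k(g, Y) = 2*Y
N(U) = U² - 33*U (N(U) = (U² + (2*(-17))*U) + U = (U² - 34*U) + U = U² - 33*U)
-N(49) = -49*(-33 + 49) = -49*16 = -1*784 = -784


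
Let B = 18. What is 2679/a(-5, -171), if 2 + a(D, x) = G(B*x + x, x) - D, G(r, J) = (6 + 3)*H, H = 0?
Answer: 893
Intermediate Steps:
G(r, J) = 0 (G(r, J) = (6 + 3)*0 = 9*0 = 0)
a(D, x) = -2 - D (a(D, x) = -2 + (0 - D) = -2 - D)
2679/a(-5, -171) = 2679/(-2 - 1*(-5)) = 2679/(-2 + 5) = 2679/3 = 2679*(⅓) = 893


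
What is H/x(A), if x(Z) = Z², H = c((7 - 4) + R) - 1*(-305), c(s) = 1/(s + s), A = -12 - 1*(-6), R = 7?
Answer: 6101/720 ≈ 8.4736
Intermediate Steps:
A = -6 (A = -12 + 6 = -6)
c(s) = 1/(2*s)
H = 6101/20 (H = 1/(2*((7 - 4) + 7)) - 1*(-305) = 1/(2*(3 + 7)) + 305 = (½)/10 + 305 = (½)*(⅒) + 305 = 1/20 + 305 = 6101/20 ≈ 305.05)
H/x(A) = 6101/(20*((-6)²)) = (6101/20)/36 = (6101/20)*(1/36) = 6101/720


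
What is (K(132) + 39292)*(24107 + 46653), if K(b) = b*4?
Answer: 2817663200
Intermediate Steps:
K(b) = 4*b
(K(132) + 39292)*(24107 + 46653) = (4*132 + 39292)*(24107 + 46653) = (528 + 39292)*70760 = 39820*70760 = 2817663200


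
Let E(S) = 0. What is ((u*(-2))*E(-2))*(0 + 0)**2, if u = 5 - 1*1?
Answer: 0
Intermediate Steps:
u = 4 (u = 5 - 1 = 4)
((u*(-2))*E(-2))*(0 + 0)**2 = ((4*(-2))*0)*(0 + 0)**2 = -8*0*0**2 = 0*0 = 0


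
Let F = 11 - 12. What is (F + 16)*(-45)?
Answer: -675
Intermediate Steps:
F = -1
(F + 16)*(-45) = (-1 + 16)*(-45) = 15*(-45) = -675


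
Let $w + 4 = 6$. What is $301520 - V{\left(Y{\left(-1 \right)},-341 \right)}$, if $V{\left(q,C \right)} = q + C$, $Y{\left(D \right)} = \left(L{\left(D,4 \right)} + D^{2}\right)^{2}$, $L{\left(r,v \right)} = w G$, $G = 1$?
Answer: $301852$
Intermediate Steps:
$w = 2$ ($w = -4 + 6 = 2$)
$L{\left(r,v \right)} = 2$ ($L{\left(r,v \right)} = 2 \cdot 1 = 2$)
$Y{\left(D \right)} = \left(2 + D^{2}\right)^{2}$
$V{\left(q,C \right)} = C + q$
$301520 - V{\left(Y{\left(-1 \right)},-341 \right)} = 301520 - \left(-341 + \left(2 + \left(-1\right)^{2}\right)^{2}\right) = 301520 - \left(-341 + \left(2 + 1\right)^{2}\right) = 301520 - \left(-341 + 3^{2}\right) = 301520 - \left(-341 + 9\right) = 301520 - -332 = 301520 + 332 = 301852$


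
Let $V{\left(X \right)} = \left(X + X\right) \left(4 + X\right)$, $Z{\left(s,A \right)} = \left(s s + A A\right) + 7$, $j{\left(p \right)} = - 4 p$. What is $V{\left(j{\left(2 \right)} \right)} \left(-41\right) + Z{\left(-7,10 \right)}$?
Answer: $-2468$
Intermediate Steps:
$Z{\left(s,A \right)} = 7 + A^{2} + s^{2}$ ($Z{\left(s,A \right)} = \left(s^{2} + A^{2}\right) + 7 = \left(A^{2} + s^{2}\right) + 7 = 7 + A^{2} + s^{2}$)
$V{\left(X \right)} = 2 X \left(4 + X\right)$
$V{\left(j{\left(2 \right)} \right)} \left(-41\right) + Z{\left(-7,10 \right)} = 2 \left(\left(-4\right) 2\right) \left(4 - 8\right) \left(-41\right) + \left(7 + 10^{2} + \left(-7\right)^{2}\right) = 2 \left(-8\right) \left(4 - 8\right) \left(-41\right) + \left(7 + 100 + 49\right) = 2 \left(-8\right) \left(-4\right) \left(-41\right) + 156 = 64 \left(-41\right) + 156 = -2624 + 156 = -2468$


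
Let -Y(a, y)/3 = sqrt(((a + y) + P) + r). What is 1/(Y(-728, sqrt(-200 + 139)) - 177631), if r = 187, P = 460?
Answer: -1/(177631 + 3*sqrt(-81 + I*sqrt(61))) ≈ -5.6296e-6 + 8.5669e-10*I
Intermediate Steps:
Y(a, y) = -3*sqrt(647 + a + y) (Y(a, y) = -3*sqrt(((a + y) + 460) + 187) = -3*sqrt((460 + a + y) + 187) = -3*sqrt(647 + a + y))
1/(Y(-728, sqrt(-200 + 139)) - 177631) = 1/(-3*sqrt(647 - 728 + sqrt(-200 + 139)) - 177631) = 1/(-3*sqrt(647 - 728 + sqrt(-61)) - 177631) = 1/(-3*sqrt(647 - 728 + I*sqrt(61)) - 177631) = 1/(-3*sqrt(-81 + I*sqrt(61)) - 177631) = 1/(-177631 - 3*sqrt(-81 + I*sqrt(61)))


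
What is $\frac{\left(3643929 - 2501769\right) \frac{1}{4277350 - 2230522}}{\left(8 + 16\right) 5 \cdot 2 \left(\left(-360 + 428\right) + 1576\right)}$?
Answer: $\frac{4759}{3364985232} \approx 1.4143 \cdot 10^{-6}$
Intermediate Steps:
$\frac{\left(3643929 - 2501769\right) \frac{1}{4277350 - 2230522}}{\left(8 + 16\right) 5 \cdot 2 \left(\left(-360 + 428\right) + 1576\right)} = \frac{1142160 \cdot \frac{1}{2046828}}{24 \cdot 10 \left(68 + 1576\right)} = \frac{1142160 \cdot \frac{1}{2046828}}{240 \cdot 1644} = \frac{95180}{170569 \cdot 394560} = \frac{95180}{170569} \cdot \frac{1}{394560} = \frac{4759}{3364985232}$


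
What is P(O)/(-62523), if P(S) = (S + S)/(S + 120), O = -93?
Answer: 62/562707 ≈ 0.00011018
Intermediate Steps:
P(S) = 2*S/(120 + S) (P(S) = (2*S)/(120 + S) = 2*S/(120 + S))
P(O)/(-62523) = (2*(-93)/(120 - 93))/(-62523) = (2*(-93)/27)*(-1/62523) = (2*(-93)*(1/27))*(-1/62523) = -62/9*(-1/62523) = 62/562707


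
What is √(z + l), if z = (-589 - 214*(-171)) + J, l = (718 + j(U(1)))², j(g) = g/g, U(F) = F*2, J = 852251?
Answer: √1405217 ≈ 1185.4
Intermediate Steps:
U(F) = 2*F
j(g) = 1
l = 516961 (l = (718 + 1)² = 719² = 516961)
z = 888256 (z = (-589 - 214*(-171)) + 852251 = (-589 + 36594) + 852251 = 36005 + 852251 = 888256)
√(z + l) = √(888256 + 516961) = √1405217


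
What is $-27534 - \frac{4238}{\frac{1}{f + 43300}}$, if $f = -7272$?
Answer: $-152714198$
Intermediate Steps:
$-27534 - \frac{4238}{\frac{1}{f + 43300}} = -27534 - \frac{4238}{\frac{1}{-7272 + 43300}} = -27534 - \frac{4238}{\frac{1}{36028}} = -27534 - 4238 \frac{1}{\frac{1}{36028}} = -27534 - 152686664 = -152714198$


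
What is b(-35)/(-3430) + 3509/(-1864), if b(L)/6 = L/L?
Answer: -6023527/3196760 ≈ -1.8843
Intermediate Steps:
b(L) = 6 (b(L) = 6*(L/L) = 6*1 = 6)
b(-35)/(-3430) + 3509/(-1864) = 6/(-3430) + 3509/(-1864) = 6*(-1/3430) + 3509*(-1/1864) = -3/1715 - 3509/1864 = -6023527/3196760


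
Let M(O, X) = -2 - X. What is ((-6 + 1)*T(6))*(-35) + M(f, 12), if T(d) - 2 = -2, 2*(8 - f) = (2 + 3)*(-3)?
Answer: -14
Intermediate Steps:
f = 31/2 (f = 8 - (2 + 3)*(-3)/2 = 8 - 5*(-3)/2 = 8 - ½*(-15) = 8 + 15/2 = 31/2 ≈ 15.500)
T(d) = 0 (T(d) = 2 - 2 = 0)
((-6 + 1)*T(6))*(-35) + M(f, 12) = ((-6 + 1)*0)*(-35) + (-2 - 1*12) = -5*0*(-35) + (-2 - 12) = 0*(-35) - 14 = 0 - 14 = -14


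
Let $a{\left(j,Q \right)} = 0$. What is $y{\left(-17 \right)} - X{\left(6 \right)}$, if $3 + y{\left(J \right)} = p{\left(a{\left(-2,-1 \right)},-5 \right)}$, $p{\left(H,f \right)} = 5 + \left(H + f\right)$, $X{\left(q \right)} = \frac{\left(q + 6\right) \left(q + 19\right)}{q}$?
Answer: $-53$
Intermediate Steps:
$X{\left(q \right)} = \frac{\left(6 + q\right) \left(19 + q\right)}{q}$
$p{\left(H,f \right)} = 5 + H + f$
$y{\left(J \right)} = -3$ ($y{\left(J \right)} = -3 + \left(5 + 0 - 5\right) = -3 + 0 = -3$)
$y{\left(-17 \right)} - X{\left(6 \right)} = -3 - \left(25 + 6 + \frac{114}{6}\right) = -3 - \left(25 + 6 + 114 \cdot \frac{1}{6}\right) = -3 - \left(25 + 6 + 19\right) = -3 - 50 = -53$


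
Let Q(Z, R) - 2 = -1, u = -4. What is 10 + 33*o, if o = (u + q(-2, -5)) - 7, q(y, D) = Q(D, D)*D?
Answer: -518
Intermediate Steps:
Q(Z, R) = 1 (Q(Z, R) = 2 - 1 = 1)
q(y, D) = D (q(y, D) = 1*D = D)
o = -16 (o = (-4 - 5) - 7 = -9 - 7 = -16)
10 + 33*o = 10 + 33*(-16) = 10 - 528 = -518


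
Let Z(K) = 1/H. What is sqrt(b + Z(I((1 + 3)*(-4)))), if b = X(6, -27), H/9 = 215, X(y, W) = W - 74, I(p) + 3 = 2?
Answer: I*sqrt(42018310)/645 ≈ 10.05*I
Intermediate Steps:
I(p) = -1 (I(p) = -3 + 2 = -1)
X(y, W) = -74 + W
H = 1935 (H = 9*215 = 1935)
b = -101 (b = -74 - 27 = -101)
Z(K) = 1/1935
sqrt(b + Z(I((1 + 3)*(-4)))) = sqrt(-101 + 1/1935) = sqrt(-195434/1935) = I*sqrt(42018310)/645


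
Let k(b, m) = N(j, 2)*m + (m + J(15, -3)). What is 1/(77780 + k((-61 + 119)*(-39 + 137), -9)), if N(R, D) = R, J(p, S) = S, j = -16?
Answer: 1/77912 ≈ 1.2835e-5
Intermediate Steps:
k(b, m) = -3 - 15*m (k(b, m) = -16*m + (m - 3) = -16*m + (-3 + m) = -3 - 15*m)
1/(77780 + k((-61 + 119)*(-39 + 137), -9)) = 1/(77780 + (-3 - 15*(-9))) = 1/(77780 + (-3 + 135)) = 1/(77780 + 132) = 1/77912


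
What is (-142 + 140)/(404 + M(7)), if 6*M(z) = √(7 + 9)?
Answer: -3/607 ≈ -0.0049423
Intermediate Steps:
M(z) = ⅔ (M(z) = √(7 + 9)/6 = √16/6 = (⅙)*4 = ⅔)
(-142 + 140)/(404 + M(7)) = (-142 + 140)/(404 + ⅔) = -2/1214/3 = -2*3/1214 = -3/607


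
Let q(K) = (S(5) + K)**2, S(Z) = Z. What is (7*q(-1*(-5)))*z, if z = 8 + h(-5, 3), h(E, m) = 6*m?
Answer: 18200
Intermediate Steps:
z = 26 (z = 8 + 6*3 = 8 + 18 = 26)
q(K) = (5 + K)**2
(7*q(-1*(-5)))*z = (7*(5 - 1*(-5))**2)*26 = (7*(5 + 5)**2)*26 = (7*10**2)*26 = (7*100)*26 = 700*26 = 18200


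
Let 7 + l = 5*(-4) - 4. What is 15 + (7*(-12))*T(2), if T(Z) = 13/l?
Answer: 1557/31 ≈ 50.226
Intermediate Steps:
l = -31 (l = -7 + (5*(-4) - 4) = -7 + (-20 - 4) = -7 - 24 = -31)
T(Z) = -13/31 (T(Z) = 13/(-31) = 13*(-1/31) = -13/31)
15 + (7*(-12))*T(2) = 15 + (7*(-12))*(-13/31) = 15 - 84*(-13/31) = 15 + 1092/31 = 1557/31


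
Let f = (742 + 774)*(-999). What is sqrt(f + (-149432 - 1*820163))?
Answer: I*sqrt(2484079) ≈ 1576.1*I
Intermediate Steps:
f = -1514484 (f = 1516*(-999) = -1514484)
sqrt(f + (-149432 - 1*820163)) = sqrt(-1514484 + (-149432 - 1*820163)) = sqrt(-1514484 + (-149432 - 820163)) = sqrt(-1514484 - 969595) = sqrt(-2484079) = I*sqrt(2484079)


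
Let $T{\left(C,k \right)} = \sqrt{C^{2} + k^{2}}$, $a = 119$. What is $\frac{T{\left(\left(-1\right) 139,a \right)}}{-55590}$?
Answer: $- \frac{\sqrt{33482}}{55590} \approx -0.0032916$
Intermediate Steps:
$\frac{T{\left(\left(-1\right) 139,a \right)}}{-55590} = \frac{\sqrt{\left(\left(-1\right) 139\right)^{2} + 119^{2}}}{-55590} = \sqrt{\left(-139\right)^{2} + 14161} \left(- \frac{1}{55590}\right) = \sqrt{19321 + 14161} \left(- \frac{1}{55590}\right) = \sqrt{33482} \left(- \frac{1}{55590}\right) = - \frac{\sqrt{33482}}{55590}$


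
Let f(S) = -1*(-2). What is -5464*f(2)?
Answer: -10928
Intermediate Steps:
f(S) = 2
-5464*f(2) = -5464*2 = -10928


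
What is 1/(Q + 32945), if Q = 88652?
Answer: 1/121597 ≈ 8.2239e-6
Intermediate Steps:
1/(Q + 32945) = 1/(88652 + 32945) = 1/121597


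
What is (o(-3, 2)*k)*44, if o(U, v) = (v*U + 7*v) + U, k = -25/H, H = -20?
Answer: 275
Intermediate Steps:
k = 5/4 (k = -25/(-20) = -25*(-1/20) = 5/4 ≈ 1.2500)
o(U, v) = U + 7*v + U*v (o(U, v) = (U*v + 7*v) + U = (7*v + U*v) + U = U + 7*v + U*v)
(o(-3, 2)*k)*44 = ((-3 + 7*2 - 3*2)*(5/4))*44 = ((-3 + 14 - 6)*(5/4))*44 = (5*(5/4))*44 = (25/4)*44 = 275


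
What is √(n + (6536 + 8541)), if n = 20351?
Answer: 2*√8857 ≈ 188.22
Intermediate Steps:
√(n + (6536 + 8541)) = √(20351 + (6536 + 8541)) = √(20351 + 15077) = √35428 = 2*√8857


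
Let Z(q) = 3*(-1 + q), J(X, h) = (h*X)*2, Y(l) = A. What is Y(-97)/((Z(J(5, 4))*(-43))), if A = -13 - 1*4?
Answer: 17/5031 ≈ 0.0033791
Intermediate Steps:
A = -17 (A = -13 - 4 = -17)
Y(l) = -17
J(X, h) = 2*X*h (J(X, h) = (X*h)*2 = 2*X*h)
Z(q) = -3 + 3*q
Y(-97)/((Z(J(5, 4))*(-43))) = -17*(-1/(43*(-3 + 3*(2*5*4)))) = -17*(-1/(43*(-3 + 3*40))) = -17*(-1/(43*(-3 + 120))) = -17/(117*(-43)) = -17/(-5031) = -17*(-1/5031) = 17/5031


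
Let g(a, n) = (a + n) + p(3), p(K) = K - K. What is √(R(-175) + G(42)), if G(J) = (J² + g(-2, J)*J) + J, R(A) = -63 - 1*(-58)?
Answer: 59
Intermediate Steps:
p(K) = 0
g(a, n) = a + n (g(a, n) = (a + n) + 0 = a + n)
R(A) = -5 (R(A) = -63 + 58 = -5)
G(J) = J + J² + J*(-2 + J) (G(J) = (J² + (-2 + J)*J) + J = (J² + J*(-2 + J)) + J = J + J² + J*(-2 + J))
√(R(-175) + G(42)) = √(-5 + 42*(-1 + 2*42)) = √(-5 + 42*(-1 + 84)) = √(-5 + 42*83) = √(-5 + 3486) = √3481 = 59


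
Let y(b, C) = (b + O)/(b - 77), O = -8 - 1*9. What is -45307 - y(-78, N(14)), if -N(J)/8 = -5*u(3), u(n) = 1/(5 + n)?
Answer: -1404536/31 ≈ -45308.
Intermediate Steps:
O = -17 (O = -8 - 9 = -17)
N(J) = 5 (N(J) = -(-40)/(5 + 3) = -(-40)/8 = -8*(-5/8) = 5)
y(b, C) = (-17 + b)/(-77 + b) (y(b, C) = (b - 17)/(b - 77) = (-17 + b)/(-77 + b))
-45307 - y(-78, N(14)) = -45307 - (-17 - 78)/(-77 - 78) = -45307 - (-95)/(-155) = -45307 - (-1)*(-95)/155 = -45307 - 1*19/31 = -45307 - 19/31 = -1404536/31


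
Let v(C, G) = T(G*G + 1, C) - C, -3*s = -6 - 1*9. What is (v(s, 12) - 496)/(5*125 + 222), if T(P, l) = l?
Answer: -496/847 ≈ -0.58560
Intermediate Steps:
s = 5 (s = -(-6 - 1*9)/3 = -(-6 - 9)/3 = -1/3*(-15) = 5)
v(C, G) = 0 (v(C, G) = C - C = 0)
(v(s, 12) - 496)/(5*125 + 222) = (0 - 496)/(5*125 + 222) = -496/(625 + 222) = -496/847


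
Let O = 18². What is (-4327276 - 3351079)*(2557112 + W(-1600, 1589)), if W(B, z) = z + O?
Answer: -19649102403875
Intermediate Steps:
O = 324
W(B, z) = 324 + z (W(B, z) = z + 324 = 324 + z)
(-4327276 - 3351079)*(2557112 + W(-1600, 1589)) = (-4327276 - 3351079)*(2557112 + (324 + 1589)) = -7678355*(2557112 + 1913) = -7678355*2559025 = -19649102403875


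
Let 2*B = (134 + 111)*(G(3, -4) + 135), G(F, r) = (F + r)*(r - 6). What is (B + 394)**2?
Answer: 1318633969/4 ≈ 3.2966e+8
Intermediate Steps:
G(F, r) = (-6 + r)*(F + r) (G(F, r) = (F + r)*(-6 + r) = (-6 + r)*(F + r))
B = 35525/2 (B = ((134 + 111)*(((-4)**2 - 6*3 - 6*(-4) + 3*(-4)) + 135))/2 = (245*((16 - 18 + 24 - 12) + 135))/2 = (245*(10 + 135))/2 = (245*145)/2 = (1/2)*35525 = 35525/2 ≈ 17763.)
(B + 394)**2 = (35525/2 + 394)**2 = (36313/2)**2 = 1318633969/4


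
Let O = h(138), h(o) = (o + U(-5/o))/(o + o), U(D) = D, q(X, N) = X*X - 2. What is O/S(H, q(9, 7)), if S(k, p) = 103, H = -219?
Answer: 19039/3923064 ≈ 0.0048531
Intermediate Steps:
q(X, N) = -2 + X**2 (q(X, N) = X**2 - 2 = -2 + X**2)
h(o) = (o - 5/o)/(2*o) (h(o) = (o - 5/o)/(o + o) = (o - 5/o)/((2*o)) = (o - 5/o)*(1/(2*o)) = (o - 5/o)/(2*o))
O = 19039/38088 (O = (1/2)*(-5 + 138**2)/138**2 = (1/2)*(1/19044)*(-5 + 19044) = (1/2)*(1/19044)*19039 = 19039/38088 ≈ 0.49987)
O/S(H, q(9, 7)) = (19039/38088)/103 = (19039/38088)*(1/103) = 19039/3923064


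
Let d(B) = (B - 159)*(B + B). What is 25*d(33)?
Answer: -207900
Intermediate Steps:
d(B) = 2*B*(-159 + B) (d(B) = (-159 + B)*(2*B) = 2*B*(-159 + B))
25*d(33) = 25*(2*33*(-159 + 33)) = 25*(2*33*(-126)) = 25*(-8316) = -207900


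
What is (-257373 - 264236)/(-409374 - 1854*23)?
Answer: 521609/452016 ≈ 1.1540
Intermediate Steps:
(-257373 - 264236)/(-409374 - 1854*23) = -521609/(-409374 - 42642) = -521609/(-452016) = -521609*(-1/452016) = 521609/452016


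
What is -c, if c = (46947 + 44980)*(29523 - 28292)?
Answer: -113162137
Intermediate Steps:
c = 113162137 (c = 91927*1231 = 113162137)
-c = -1*113162137 = -113162137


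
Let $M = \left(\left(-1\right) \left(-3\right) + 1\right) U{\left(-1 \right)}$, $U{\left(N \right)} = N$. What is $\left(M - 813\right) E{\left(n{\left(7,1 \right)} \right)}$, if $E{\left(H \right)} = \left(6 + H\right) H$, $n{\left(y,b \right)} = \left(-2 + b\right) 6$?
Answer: $0$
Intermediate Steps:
$n{\left(y,b \right)} = -12 + 6 b$
$E{\left(H \right)} = H \left(6 + H\right)$
$M = -4$ ($M = \left(\left(-1\right) \left(-3\right) + 1\right) \left(-1\right) = \left(3 + 1\right) \left(-1\right) = 4 \left(-1\right) = -4$)
$\left(M - 813\right) E{\left(n{\left(7,1 \right)} \right)} = \left(-4 - 813\right) \left(-12 + 6 \cdot 1\right) \left(6 + \left(-12 + 6 \cdot 1\right)\right) = - 817 \left(-12 + 6\right) \left(6 + \left(-12 + 6\right)\right) = - 817 \left(- 6 \left(6 - 6\right)\right) = - 817 \left(\left(-6\right) 0\right) = \left(-817\right) 0 = 0$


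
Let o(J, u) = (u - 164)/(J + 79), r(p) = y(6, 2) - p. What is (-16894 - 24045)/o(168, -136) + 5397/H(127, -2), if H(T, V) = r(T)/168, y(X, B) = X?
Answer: 951535093/36300 ≈ 26213.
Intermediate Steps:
r(p) = 6 - p
o(J, u) = (-164 + u)/(79 + J)
H(T, V) = 1/28 - T/168 (H(T, V) = (6 - T)/168 = (6 - T)*(1/168) = 1/28 - T/168)
(-16894 - 24045)/o(168, -136) + 5397/H(127, -2) = (-16894 - 24045)/(((-164 - 136)/(79 + 168))) + 5397/(1/28 - 1/168*127) = -40939/(-300/247) + 5397/(1/28 - 127/168) = -40939/((1/247)*(-300)) + 5397/(-121/168) = -40939/(-300/247) + 5397*(-168/121) = -40939*(-247/300) - 906696/121 = 10111933/300 - 906696/121 = 951535093/36300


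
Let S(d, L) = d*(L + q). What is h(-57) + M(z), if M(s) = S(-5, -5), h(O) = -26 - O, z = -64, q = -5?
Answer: 81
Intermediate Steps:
S(d, L) = d*(-5 + L) (S(d, L) = d*(L - 5) = d*(-5 + L))
M(s) = 50 (M(s) = -5*(-5 - 5) = -5*(-10) = 50)
h(-57) + M(z) = (-26 - 1*(-57)) + 50 = (-26 + 57) + 50 = 31 + 50 = 81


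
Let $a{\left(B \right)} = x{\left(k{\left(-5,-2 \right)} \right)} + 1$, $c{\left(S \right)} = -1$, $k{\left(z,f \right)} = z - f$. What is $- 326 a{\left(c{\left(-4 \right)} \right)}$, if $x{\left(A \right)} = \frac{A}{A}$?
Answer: $-652$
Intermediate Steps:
$x{\left(A \right)} = 1$
$a{\left(B \right)} = 2$ ($a{\left(B \right)} = 1 + 1 = 2$)
$- 326 a{\left(c{\left(-4 \right)} \right)} = - 326 \cdot 2 = \left(-1\right) 652 = -652$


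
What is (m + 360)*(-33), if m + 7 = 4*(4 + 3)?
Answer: -12573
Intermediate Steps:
m = 21 (m = -7 + 4*(4 + 3) = -7 + 4*7 = -7 + 28 = 21)
(m + 360)*(-33) = (21 + 360)*(-33) = 381*(-33) = -12573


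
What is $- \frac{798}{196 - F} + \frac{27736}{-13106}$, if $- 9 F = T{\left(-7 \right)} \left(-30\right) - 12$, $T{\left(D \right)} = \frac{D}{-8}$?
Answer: $- \frac{31553932}{5026151} \approx -6.278$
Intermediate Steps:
$T{\left(D \right)} = - \frac{D}{8}$ ($T{\left(D \right)} = D \left(- \frac{1}{8}\right) = - \frac{D}{8}$)
$F = \frac{17}{4}$ ($F = - \frac{\left(- \frac{1}{8}\right) \left(-7\right) \left(-30\right) - 12}{9} = - \frac{\frac{7}{8} \left(-30\right) - 12}{9} = - \frac{- \frac{105}{4} - 12}{9} = \left(- \frac{1}{9}\right) \left(- \frac{153}{4}\right) = \frac{17}{4} \approx 4.25$)
$- \frac{798}{196 - F} + \frac{27736}{-13106} = - \frac{798}{196 - \frac{17}{4}} + \frac{27736}{-13106} = - \frac{798}{196 - \frac{17}{4}} + 27736 \left(- \frac{1}{13106}\right) = - \frac{798}{\frac{767}{4}} - \frac{13868}{6553} = \left(-798\right) \frac{4}{767} - \frac{13868}{6553} = - \frac{3192}{767} - \frac{13868}{6553} = - \frac{31553932}{5026151}$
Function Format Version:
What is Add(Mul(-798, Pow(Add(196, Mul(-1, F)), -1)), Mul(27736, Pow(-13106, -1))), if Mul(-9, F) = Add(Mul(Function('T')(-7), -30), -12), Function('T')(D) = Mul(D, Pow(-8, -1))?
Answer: Rational(-31553932, 5026151) ≈ -6.2780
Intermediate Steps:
Function('T')(D) = Mul(Rational(-1, 8), D) (Function('T')(D) = Mul(D, Rational(-1, 8)) = Mul(Rational(-1, 8), D))
F = Rational(17, 4) (F = Mul(Rational(-1, 9), Add(Mul(Mul(Rational(-1, 8), -7), -30), -12)) = Mul(Rational(-1, 9), Add(Mul(Rational(7, 8), -30), -12)) = Mul(Rational(-1, 9), Add(Rational(-105, 4), -12)) = Mul(Rational(-1, 9), Rational(-153, 4)) = Rational(17, 4) ≈ 4.2500)
Add(Mul(-798, Pow(Add(196, Mul(-1, F)), -1)), Mul(27736, Pow(-13106, -1))) = Add(Mul(-798, Pow(Add(196, Mul(-1, Rational(17, 4))), -1)), Mul(27736, Pow(-13106, -1))) = Add(Mul(-798, Pow(Add(196, Rational(-17, 4)), -1)), Mul(27736, Rational(-1, 13106))) = Add(Mul(-798, Pow(Rational(767, 4), -1)), Rational(-13868, 6553)) = Add(Mul(-798, Rational(4, 767)), Rational(-13868, 6553)) = Add(Rational(-3192, 767), Rational(-13868, 6553)) = Rational(-31553932, 5026151)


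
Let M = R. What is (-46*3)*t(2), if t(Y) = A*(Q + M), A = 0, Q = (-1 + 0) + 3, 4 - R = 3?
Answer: 0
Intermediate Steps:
R = 1 (R = 4 - 1*3 = 4 - 3 = 1)
M = 1
Q = 2 (Q = -1 + 3 = 2)
t(Y) = 0 (t(Y) = 0*(2 + 1) = 0*3 = 0)
(-46*3)*t(2) = -46*3*0 = -138*0 = 0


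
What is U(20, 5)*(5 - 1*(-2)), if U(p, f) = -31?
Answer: -217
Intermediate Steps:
U(20, 5)*(5 - 1*(-2)) = -31*(5 - 1*(-2)) = -31*(5 + 2) = -31*7 = -217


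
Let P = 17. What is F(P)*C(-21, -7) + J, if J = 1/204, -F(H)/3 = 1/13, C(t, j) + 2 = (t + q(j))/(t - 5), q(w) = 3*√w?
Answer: 9655/34476 + 9*I*√7/338 ≈ 0.28005 + 0.070449*I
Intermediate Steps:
C(t, j) = -2 + (t + 3*√j)/(-5 + t) (C(t, j) = -2 + (t + 3*√j)/(t - 5) = -2 + (t + 3*√j)/(-5 + t))
F(H) = -3/13
J = 1/204 ≈ 0.0049020
F(P)*C(-21, -7) + J = -3*(10 - 1*(-21) + 3*√(-7))/(13*(-5 - 21)) + 1/204 = -3*(10 + 21 + 3*(I*√7))/(13*(-26)) + 1/204 = -(-3)*(10 + 21 + 3*I*√7)/338 + 1/204 = -(-3)*(31 + 3*I*√7)/338 + 1/204 = -3*(-31/26 - 3*I*√7/26)/13 + 1/204 = (93/338 + 9*I*√7/338) + 1/204 = 9655/34476 + 9*I*√7/338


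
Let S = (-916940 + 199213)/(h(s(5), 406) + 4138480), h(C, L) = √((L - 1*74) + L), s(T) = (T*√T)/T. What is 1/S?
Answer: -4138480/717727 - 3*√82/717727 ≈ -5.7661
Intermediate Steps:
s(T) = √T (s(T) = T^(3/2)/T = √T)
h(C, L) = √(-74 + 2*L) (h(C, L) = √((L - 74) + L) = √((-74 + L) + L) = √(-74 + 2*L))
S = -717727/(4138480 + 3*√82) (S = (-916940 + 199213)/(√(-74 + 2*406) + 4138480) = -717727/(√(-74 + 812) + 4138480) = -717727/(√738 + 4138480) = -717727/(3*√82 + 4138480) = -717727/(4138480 + 3*√82) ≈ -0.17343)
1/S = 1/(-1485149417480/8563508354831 + 2153181*√82/17127016709662)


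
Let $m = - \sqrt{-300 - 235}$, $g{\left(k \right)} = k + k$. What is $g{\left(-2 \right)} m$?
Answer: $4 i \sqrt{535} \approx 92.52 i$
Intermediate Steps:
$g{\left(k \right)} = 2 k$
$m = - i \sqrt{535}$ ($m = - \sqrt{-535} = - i \sqrt{535} \approx - 23.13 i$)
$g{\left(-2 \right)} m = 2 \left(-2\right) \left(- i \sqrt{535}\right) = - 4 \left(- i \sqrt{535}\right) = 4 i \sqrt{535}$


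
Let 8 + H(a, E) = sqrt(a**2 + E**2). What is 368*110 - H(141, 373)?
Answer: 40488 - sqrt(159010) ≈ 40089.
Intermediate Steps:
H(a, E) = -8 + sqrt(E**2 + a**2) (H(a, E) = -8 + sqrt(a**2 + E**2) = -8 + sqrt(E**2 + a**2))
368*110 - H(141, 373) = 368*110 - (-8 + sqrt(373**2 + 141**2)) = 40480 - (-8 + sqrt(139129 + 19881)) = 40480 - (-8 + sqrt(159010)) = 40480 + (8 - sqrt(159010)) = 40488 - sqrt(159010)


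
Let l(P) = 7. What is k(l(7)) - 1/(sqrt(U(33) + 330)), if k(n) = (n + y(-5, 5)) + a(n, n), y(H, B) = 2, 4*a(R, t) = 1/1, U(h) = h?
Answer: 37/4 - sqrt(3)/33 ≈ 9.1975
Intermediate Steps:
a(R, t) = 1/4 (a(R, t) = (1/4)/1 = (1/4)*1 = 1/4)
k(n) = 9/4 + n (k(n) = (n + 2) + 1/4 = (2 + n) + 1/4 = 9/4 + n)
k(l(7)) - 1/(sqrt(U(33) + 330)) = (9/4 + 7) - 1/(sqrt(33 + 330)) = 37/4 - 1/(sqrt(363)) = 37/4 - 1/(11*sqrt(3)) = 37/4 - sqrt(3)/33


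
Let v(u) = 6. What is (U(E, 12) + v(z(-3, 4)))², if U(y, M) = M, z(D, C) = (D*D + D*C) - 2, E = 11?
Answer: 324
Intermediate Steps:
z(D, C) = -2 + D² + C*D (z(D, C) = (D² + C*D) - 2 = -2 + D² + C*D)
(U(E, 12) + v(z(-3, 4)))² = (12 + 6)² = 18² = 324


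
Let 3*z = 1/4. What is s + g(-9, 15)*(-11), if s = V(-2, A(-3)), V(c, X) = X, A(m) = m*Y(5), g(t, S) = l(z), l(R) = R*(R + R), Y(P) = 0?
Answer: -11/72 ≈ -0.15278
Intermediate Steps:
z = 1/12 (z = (1/3)/4 = (1/3)*(1/4) = 1/12 ≈ 0.083333)
l(R) = 2*R**2 (l(R) = R*(2*R) = 2*R**2)
g(t, S) = 1/72 (g(t, S) = 2*(1/12)**2 = 2*(1/144) = 1/72)
A(m) = 0 (A(m) = m*0 = 0)
s = 0
s + g(-9, 15)*(-11) = 0 + (1/72)*(-11) = 0 - 11/72 = -11/72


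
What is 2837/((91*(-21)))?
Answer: -2837/1911 ≈ -1.4846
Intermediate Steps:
2837/((91*(-21))) = 2837/(-1911) = 2837*(-1/1911) = -2837/1911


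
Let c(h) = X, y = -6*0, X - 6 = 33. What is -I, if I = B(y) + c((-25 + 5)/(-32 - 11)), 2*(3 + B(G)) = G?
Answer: -36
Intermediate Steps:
X = 39 (X = 6 + 33 = 39)
y = 0
c(h) = 39
B(G) = -3 + G/2
I = 36 (I = (-3 + (1/2)*0) + 39 = (-3 + 0) + 39 = -3 + 39 = 36)
-I = -1*36 = -36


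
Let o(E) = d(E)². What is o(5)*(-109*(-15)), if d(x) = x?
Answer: 40875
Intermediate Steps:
o(E) = E²
o(5)*(-109*(-15)) = 5²*(-109*(-15)) = 25*1635 = 40875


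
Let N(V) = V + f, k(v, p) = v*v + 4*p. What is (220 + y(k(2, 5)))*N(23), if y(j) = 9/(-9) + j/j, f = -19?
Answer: 880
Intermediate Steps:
k(v, p) = v**2 + 4*p
y(j) = 0 (y(j) = 9*(-1/9) + 1 = -1 + 1 = 0)
N(V) = -19 + V (N(V) = V - 19 = -19 + V)
(220 + y(k(2, 5)))*N(23) = (220 + 0)*(-19 + 23) = 220*4 = 880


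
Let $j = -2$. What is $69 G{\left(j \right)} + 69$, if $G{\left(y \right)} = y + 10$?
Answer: $621$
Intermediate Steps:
$G{\left(y \right)} = 10 + y$
$69 G{\left(j \right)} + 69 = 69 \left(10 - 2\right) + 69 = 69 \cdot 8 + 69 = 552 + 69 = 621$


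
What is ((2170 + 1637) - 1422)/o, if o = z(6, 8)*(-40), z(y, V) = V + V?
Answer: -477/128 ≈ -3.7266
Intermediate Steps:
z(y, V) = 2*V
o = -640 (o = (2*8)*(-40) = 16*(-40) = -640)
((2170 + 1637) - 1422)/o = ((2170 + 1637) - 1422)/(-640) = (3807 - 1422)*(-1/640) = 2385*(-1/640) = -477/128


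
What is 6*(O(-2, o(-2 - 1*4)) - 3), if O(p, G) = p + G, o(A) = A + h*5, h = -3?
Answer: -156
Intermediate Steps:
o(A) = -15 + A (o(A) = A - 3*5 = A - 15 = -15 + A)
O(p, G) = G + p
6*(O(-2, o(-2 - 1*4)) - 3) = 6*(((-15 + (-2 - 1*4)) - 2) - 3) = 6*(((-15 + (-2 - 4)) - 2) - 3) = 6*(((-15 - 6) - 2) - 3) = 6*((-21 - 2) - 3) = 6*(-23 - 3) = 6*(-26) = -156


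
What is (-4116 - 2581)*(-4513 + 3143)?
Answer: 9174890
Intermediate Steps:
(-4116 - 2581)*(-4513 + 3143) = -6697*(-1370) = 9174890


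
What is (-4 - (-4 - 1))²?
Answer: 1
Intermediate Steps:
(-4 - (-4 - 1))² = (-4 - 1*(-5))² = (-4 + 5)² = 1² = 1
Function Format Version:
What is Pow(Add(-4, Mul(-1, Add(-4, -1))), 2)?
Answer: 1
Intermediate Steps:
Pow(Add(-4, Mul(-1, Add(-4, -1))), 2) = Pow(Add(-4, Mul(-1, -5)), 2) = Pow(Add(-4, 5), 2) = Pow(1, 2) = 1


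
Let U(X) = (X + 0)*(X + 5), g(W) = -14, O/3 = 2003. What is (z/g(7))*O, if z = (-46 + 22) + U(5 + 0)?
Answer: -78117/7 ≈ -11160.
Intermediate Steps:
O = 6009 (O = 3*2003 = 6009)
U(X) = X*(5 + X)
z = 26 (z = (-46 + 22) + (5 + 0)*(5 + (5 + 0)) = -24 + 5*(5 + 5) = -24 + 5*10 = -24 + 50 = 26)
(z/g(7))*O = (26/(-14))*6009 = (26*(-1/14))*6009 = -13/7*6009 = -78117/7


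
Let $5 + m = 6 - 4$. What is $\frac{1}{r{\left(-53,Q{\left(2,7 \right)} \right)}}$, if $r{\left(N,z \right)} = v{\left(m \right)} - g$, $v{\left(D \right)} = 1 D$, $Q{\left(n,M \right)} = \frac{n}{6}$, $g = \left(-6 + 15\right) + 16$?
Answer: $- \frac{1}{28} \approx -0.035714$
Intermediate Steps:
$g = 25$ ($g = 9 + 16 = 25$)
$Q{\left(n,M \right)} = \frac{n}{6}$ ($Q{\left(n,M \right)} = n \frac{1}{6} = \frac{n}{6}$)
$m = -3$ ($m = -5 + \left(6 - 4\right) = -5 + 2 = -3$)
$v{\left(D \right)} = D$
$r{\left(N,z \right)} = -28$ ($r{\left(N,z \right)} = -3 - 25 = -28$)
$\frac{1}{r{\left(-53,Q{\left(2,7 \right)} \right)}} = \frac{1}{-28} = - \frac{1}{28}$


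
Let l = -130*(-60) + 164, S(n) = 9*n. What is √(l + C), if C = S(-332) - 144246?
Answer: I*√139270 ≈ 373.19*I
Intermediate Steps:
C = -147234 (C = 9*(-332) - 144246 = -2988 - 144246 = -147234)
l = 7964 (l = 7800 + 164 = 7964)
√(l + C) = √(7964 - 147234) = √(-139270) = I*√139270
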